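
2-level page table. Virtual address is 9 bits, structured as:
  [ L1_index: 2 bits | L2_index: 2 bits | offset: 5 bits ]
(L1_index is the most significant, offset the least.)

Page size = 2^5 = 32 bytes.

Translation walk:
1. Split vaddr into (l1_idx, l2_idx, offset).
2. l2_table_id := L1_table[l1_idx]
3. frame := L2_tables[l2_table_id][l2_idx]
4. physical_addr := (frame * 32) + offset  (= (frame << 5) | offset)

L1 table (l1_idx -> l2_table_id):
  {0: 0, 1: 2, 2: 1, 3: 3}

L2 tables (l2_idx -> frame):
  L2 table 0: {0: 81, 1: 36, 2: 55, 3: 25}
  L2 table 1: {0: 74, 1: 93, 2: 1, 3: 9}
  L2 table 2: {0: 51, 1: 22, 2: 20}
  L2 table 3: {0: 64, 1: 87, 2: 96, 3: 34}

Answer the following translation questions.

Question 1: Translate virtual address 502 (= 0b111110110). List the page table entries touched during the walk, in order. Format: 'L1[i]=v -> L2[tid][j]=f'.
Answer: L1[3]=3 -> L2[3][3]=34

Derivation:
vaddr = 502 = 0b111110110
Split: l1_idx=3, l2_idx=3, offset=22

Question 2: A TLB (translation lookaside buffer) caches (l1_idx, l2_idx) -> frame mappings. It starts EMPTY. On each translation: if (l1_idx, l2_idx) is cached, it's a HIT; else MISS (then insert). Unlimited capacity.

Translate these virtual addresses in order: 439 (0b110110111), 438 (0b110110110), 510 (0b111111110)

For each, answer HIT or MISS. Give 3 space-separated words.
Answer: MISS HIT MISS

Derivation:
vaddr=439: (3,1) not in TLB -> MISS, insert
vaddr=438: (3,1) in TLB -> HIT
vaddr=510: (3,3) not in TLB -> MISS, insert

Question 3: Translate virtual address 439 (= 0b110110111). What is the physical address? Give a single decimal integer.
Answer: 2807

Derivation:
vaddr = 439 = 0b110110111
Split: l1_idx=3, l2_idx=1, offset=23
L1[3] = 3
L2[3][1] = 87
paddr = 87 * 32 + 23 = 2807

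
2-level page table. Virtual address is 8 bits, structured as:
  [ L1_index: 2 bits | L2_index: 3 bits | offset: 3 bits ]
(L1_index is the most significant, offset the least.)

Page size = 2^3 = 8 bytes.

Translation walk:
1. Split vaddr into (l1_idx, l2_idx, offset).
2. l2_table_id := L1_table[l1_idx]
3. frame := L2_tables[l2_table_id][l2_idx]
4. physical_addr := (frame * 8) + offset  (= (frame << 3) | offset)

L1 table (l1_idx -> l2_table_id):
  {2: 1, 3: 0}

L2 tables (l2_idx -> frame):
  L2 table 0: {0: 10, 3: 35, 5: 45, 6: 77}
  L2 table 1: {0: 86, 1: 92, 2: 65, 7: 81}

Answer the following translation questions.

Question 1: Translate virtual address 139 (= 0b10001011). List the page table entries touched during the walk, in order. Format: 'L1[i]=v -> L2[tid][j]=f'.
Answer: L1[2]=1 -> L2[1][1]=92

Derivation:
vaddr = 139 = 0b10001011
Split: l1_idx=2, l2_idx=1, offset=3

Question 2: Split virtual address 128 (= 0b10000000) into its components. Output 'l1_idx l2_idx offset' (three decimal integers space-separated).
Answer: 2 0 0

Derivation:
vaddr = 128 = 0b10000000
  top 2 bits -> l1_idx = 2
  next 3 bits -> l2_idx = 0
  bottom 3 bits -> offset = 0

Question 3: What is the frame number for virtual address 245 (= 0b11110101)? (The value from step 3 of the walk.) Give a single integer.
vaddr = 245: l1_idx=3, l2_idx=6
L1[3] = 0; L2[0][6] = 77

Answer: 77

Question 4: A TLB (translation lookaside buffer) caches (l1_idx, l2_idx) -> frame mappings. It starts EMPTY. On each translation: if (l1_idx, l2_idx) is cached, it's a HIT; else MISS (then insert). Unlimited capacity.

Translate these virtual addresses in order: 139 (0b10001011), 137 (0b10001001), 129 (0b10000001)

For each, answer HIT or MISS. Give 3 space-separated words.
vaddr=139: (2,1) not in TLB -> MISS, insert
vaddr=137: (2,1) in TLB -> HIT
vaddr=129: (2,0) not in TLB -> MISS, insert

Answer: MISS HIT MISS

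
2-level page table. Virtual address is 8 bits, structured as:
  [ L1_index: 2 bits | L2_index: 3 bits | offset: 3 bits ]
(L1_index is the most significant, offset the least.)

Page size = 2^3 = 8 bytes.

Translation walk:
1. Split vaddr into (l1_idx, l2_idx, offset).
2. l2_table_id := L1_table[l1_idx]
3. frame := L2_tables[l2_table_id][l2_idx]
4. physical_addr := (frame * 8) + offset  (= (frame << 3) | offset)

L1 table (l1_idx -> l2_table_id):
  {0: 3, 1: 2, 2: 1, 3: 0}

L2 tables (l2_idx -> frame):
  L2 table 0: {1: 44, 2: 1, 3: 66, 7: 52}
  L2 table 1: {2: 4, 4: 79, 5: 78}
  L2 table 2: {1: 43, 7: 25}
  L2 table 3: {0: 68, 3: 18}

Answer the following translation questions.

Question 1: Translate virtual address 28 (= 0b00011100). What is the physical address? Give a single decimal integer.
Answer: 148

Derivation:
vaddr = 28 = 0b00011100
Split: l1_idx=0, l2_idx=3, offset=4
L1[0] = 3
L2[3][3] = 18
paddr = 18 * 8 + 4 = 148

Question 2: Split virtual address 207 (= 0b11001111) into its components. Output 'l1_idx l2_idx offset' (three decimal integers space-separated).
Answer: 3 1 7

Derivation:
vaddr = 207 = 0b11001111
  top 2 bits -> l1_idx = 3
  next 3 bits -> l2_idx = 1
  bottom 3 bits -> offset = 7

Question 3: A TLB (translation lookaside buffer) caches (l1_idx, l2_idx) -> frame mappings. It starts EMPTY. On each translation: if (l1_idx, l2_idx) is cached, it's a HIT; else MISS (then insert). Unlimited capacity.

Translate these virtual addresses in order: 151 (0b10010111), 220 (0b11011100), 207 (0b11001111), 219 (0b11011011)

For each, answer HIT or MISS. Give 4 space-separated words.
vaddr=151: (2,2) not in TLB -> MISS, insert
vaddr=220: (3,3) not in TLB -> MISS, insert
vaddr=207: (3,1) not in TLB -> MISS, insert
vaddr=219: (3,3) in TLB -> HIT

Answer: MISS MISS MISS HIT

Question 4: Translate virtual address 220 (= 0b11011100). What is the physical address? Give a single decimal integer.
vaddr = 220 = 0b11011100
Split: l1_idx=3, l2_idx=3, offset=4
L1[3] = 0
L2[0][3] = 66
paddr = 66 * 8 + 4 = 532

Answer: 532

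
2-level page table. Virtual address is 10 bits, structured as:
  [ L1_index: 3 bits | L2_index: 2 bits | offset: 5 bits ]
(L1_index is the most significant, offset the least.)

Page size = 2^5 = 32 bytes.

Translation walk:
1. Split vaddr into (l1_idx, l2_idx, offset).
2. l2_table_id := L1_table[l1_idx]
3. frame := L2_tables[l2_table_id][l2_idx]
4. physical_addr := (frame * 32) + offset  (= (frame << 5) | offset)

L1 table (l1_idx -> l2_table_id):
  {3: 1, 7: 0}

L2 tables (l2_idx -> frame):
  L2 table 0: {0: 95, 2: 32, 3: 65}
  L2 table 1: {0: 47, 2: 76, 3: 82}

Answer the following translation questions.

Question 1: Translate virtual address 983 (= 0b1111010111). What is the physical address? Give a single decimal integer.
Answer: 1047

Derivation:
vaddr = 983 = 0b1111010111
Split: l1_idx=7, l2_idx=2, offset=23
L1[7] = 0
L2[0][2] = 32
paddr = 32 * 32 + 23 = 1047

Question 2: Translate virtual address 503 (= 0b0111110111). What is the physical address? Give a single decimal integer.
Answer: 2647

Derivation:
vaddr = 503 = 0b0111110111
Split: l1_idx=3, l2_idx=3, offset=23
L1[3] = 1
L2[1][3] = 82
paddr = 82 * 32 + 23 = 2647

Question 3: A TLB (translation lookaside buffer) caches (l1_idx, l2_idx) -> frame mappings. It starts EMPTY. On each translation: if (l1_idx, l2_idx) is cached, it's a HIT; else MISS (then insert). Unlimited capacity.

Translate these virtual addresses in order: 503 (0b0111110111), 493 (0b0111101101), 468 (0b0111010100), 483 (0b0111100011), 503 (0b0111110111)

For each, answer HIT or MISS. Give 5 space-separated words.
Answer: MISS HIT MISS HIT HIT

Derivation:
vaddr=503: (3,3) not in TLB -> MISS, insert
vaddr=493: (3,3) in TLB -> HIT
vaddr=468: (3,2) not in TLB -> MISS, insert
vaddr=483: (3,3) in TLB -> HIT
vaddr=503: (3,3) in TLB -> HIT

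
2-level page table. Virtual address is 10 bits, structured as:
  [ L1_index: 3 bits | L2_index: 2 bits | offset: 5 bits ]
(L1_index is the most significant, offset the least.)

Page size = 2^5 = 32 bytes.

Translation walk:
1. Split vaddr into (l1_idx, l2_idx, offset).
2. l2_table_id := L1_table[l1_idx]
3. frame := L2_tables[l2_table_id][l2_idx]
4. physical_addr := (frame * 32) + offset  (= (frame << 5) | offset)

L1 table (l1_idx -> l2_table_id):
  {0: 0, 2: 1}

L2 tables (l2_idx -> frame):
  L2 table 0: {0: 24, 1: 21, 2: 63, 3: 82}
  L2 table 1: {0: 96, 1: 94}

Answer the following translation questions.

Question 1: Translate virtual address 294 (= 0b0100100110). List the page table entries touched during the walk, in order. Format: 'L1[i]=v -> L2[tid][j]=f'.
vaddr = 294 = 0b0100100110
Split: l1_idx=2, l2_idx=1, offset=6

Answer: L1[2]=1 -> L2[1][1]=94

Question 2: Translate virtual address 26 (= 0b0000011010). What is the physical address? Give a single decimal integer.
vaddr = 26 = 0b0000011010
Split: l1_idx=0, l2_idx=0, offset=26
L1[0] = 0
L2[0][0] = 24
paddr = 24 * 32 + 26 = 794

Answer: 794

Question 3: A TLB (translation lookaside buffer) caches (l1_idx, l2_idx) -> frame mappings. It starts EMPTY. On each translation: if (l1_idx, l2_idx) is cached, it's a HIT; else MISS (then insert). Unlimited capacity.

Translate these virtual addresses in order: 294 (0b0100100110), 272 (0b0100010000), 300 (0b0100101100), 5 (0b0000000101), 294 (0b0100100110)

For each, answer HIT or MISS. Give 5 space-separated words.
vaddr=294: (2,1) not in TLB -> MISS, insert
vaddr=272: (2,0) not in TLB -> MISS, insert
vaddr=300: (2,1) in TLB -> HIT
vaddr=5: (0,0) not in TLB -> MISS, insert
vaddr=294: (2,1) in TLB -> HIT

Answer: MISS MISS HIT MISS HIT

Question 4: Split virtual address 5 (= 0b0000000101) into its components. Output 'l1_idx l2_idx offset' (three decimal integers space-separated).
Answer: 0 0 5

Derivation:
vaddr = 5 = 0b0000000101
  top 3 bits -> l1_idx = 0
  next 2 bits -> l2_idx = 0
  bottom 5 bits -> offset = 5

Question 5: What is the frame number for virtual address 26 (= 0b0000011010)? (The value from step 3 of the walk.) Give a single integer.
Answer: 24

Derivation:
vaddr = 26: l1_idx=0, l2_idx=0
L1[0] = 0; L2[0][0] = 24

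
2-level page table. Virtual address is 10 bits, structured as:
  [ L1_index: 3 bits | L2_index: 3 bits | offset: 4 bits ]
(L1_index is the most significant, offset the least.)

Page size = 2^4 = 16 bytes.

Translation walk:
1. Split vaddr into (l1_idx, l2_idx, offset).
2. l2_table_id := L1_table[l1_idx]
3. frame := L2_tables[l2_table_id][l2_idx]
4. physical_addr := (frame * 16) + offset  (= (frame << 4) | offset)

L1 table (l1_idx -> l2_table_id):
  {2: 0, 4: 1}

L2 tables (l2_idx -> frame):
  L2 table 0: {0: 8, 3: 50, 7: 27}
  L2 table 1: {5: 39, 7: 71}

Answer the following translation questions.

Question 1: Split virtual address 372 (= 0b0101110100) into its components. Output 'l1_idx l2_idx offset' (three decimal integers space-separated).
vaddr = 372 = 0b0101110100
  top 3 bits -> l1_idx = 2
  next 3 bits -> l2_idx = 7
  bottom 4 bits -> offset = 4

Answer: 2 7 4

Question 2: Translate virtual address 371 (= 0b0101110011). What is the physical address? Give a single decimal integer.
vaddr = 371 = 0b0101110011
Split: l1_idx=2, l2_idx=7, offset=3
L1[2] = 0
L2[0][7] = 27
paddr = 27 * 16 + 3 = 435

Answer: 435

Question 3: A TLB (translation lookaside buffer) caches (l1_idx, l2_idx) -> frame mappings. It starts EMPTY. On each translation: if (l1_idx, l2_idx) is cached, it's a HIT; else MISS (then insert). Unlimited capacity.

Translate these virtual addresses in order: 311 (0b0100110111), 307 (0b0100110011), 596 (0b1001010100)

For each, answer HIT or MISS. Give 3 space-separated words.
vaddr=311: (2,3) not in TLB -> MISS, insert
vaddr=307: (2,3) in TLB -> HIT
vaddr=596: (4,5) not in TLB -> MISS, insert

Answer: MISS HIT MISS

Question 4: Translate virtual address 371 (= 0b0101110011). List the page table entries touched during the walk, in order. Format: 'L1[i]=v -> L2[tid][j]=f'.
vaddr = 371 = 0b0101110011
Split: l1_idx=2, l2_idx=7, offset=3

Answer: L1[2]=0 -> L2[0][7]=27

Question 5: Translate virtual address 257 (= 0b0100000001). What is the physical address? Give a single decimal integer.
vaddr = 257 = 0b0100000001
Split: l1_idx=2, l2_idx=0, offset=1
L1[2] = 0
L2[0][0] = 8
paddr = 8 * 16 + 1 = 129

Answer: 129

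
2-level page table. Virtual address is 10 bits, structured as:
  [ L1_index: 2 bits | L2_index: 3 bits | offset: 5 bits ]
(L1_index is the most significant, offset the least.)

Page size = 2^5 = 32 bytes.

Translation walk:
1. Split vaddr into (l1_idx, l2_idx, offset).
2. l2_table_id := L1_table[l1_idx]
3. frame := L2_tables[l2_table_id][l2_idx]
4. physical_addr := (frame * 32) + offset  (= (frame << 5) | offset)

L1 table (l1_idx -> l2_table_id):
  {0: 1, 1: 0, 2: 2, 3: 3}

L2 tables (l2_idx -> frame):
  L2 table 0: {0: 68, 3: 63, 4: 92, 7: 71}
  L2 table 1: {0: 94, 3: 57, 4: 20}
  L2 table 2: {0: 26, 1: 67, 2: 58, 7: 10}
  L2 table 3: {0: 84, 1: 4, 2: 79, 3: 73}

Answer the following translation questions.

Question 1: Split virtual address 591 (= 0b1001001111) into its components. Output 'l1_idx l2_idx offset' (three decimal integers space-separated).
vaddr = 591 = 0b1001001111
  top 2 bits -> l1_idx = 2
  next 3 bits -> l2_idx = 2
  bottom 5 bits -> offset = 15

Answer: 2 2 15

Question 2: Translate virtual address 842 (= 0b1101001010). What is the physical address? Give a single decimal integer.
vaddr = 842 = 0b1101001010
Split: l1_idx=3, l2_idx=2, offset=10
L1[3] = 3
L2[3][2] = 79
paddr = 79 * 32 + 10 = 2538

Answer: 2538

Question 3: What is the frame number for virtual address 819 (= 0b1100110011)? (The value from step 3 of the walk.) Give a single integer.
vaddr = 819: l1_idx=3, l2_idx=1
L1[3] = 3; L2[3][1] = 4

Answer: 4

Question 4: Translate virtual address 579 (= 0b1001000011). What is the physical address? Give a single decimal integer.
Answer: 1859

Derivation:
vaddr = 579 = 0b1001000011
Split: l1_idx=2, l2_idx=2, offset=3
L1[2] = 2
L2[2][2] = 58
paddr = 58 * 32 + 3 = 1859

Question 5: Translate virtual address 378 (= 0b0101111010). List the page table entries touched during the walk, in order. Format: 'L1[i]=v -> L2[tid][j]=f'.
Answer: L1[1]=0 -> L2[0][3]=63

Derivation:
vaddr = 378 = 0b0101111010
Split: l1_idx=1, l2_idx=3, offset=26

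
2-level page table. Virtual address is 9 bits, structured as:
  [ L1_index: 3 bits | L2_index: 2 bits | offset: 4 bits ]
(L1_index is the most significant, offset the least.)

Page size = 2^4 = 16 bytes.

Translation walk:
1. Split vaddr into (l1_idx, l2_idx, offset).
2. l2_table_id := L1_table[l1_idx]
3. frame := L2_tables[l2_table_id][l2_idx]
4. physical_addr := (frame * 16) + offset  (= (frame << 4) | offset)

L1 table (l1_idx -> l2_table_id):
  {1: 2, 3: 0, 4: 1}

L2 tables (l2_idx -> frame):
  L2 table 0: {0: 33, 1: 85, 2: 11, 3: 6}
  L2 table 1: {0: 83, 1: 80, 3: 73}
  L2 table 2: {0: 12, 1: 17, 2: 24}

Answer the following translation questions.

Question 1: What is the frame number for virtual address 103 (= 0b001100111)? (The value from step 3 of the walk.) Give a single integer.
vaddr = 103: l1_idx=1, l2_idx=2
L1[1] = 2; L2[2][2] = 24

Answer: 24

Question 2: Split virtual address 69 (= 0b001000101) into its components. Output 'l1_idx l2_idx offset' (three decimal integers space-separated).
Answer: 1 0 5

Derivation:
vaddr = 69 = 0b001000101
  top 3 bits -> l1_idx = 1
  next 2 bits -> l2_idx = 0
  bottom 4 bits -> offset = 5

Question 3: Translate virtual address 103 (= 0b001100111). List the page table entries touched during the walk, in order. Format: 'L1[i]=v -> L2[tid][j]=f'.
vaddr = 103 = 0b001100111
Split: l1_idx=1, l2_idx=2, offset=7

Answer: L1[1]=2 -> L2[2][2]=24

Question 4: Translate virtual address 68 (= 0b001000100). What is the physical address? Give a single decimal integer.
Answer: 196

Derivation:
vaddr = 68 = 0b001000100
Split: l1_idx=1, l2_idx=0, offset=4
L1[1] = 2
L2[2][0] = 12
paddr = 12 * 16 + 4 = 196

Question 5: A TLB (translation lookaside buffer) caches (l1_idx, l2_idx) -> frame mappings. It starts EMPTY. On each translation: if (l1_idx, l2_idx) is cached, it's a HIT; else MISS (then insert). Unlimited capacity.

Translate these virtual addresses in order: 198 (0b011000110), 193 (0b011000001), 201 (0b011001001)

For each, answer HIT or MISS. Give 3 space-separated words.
vaddr=198: (3,0) not in TLB -> MISS, insert
vaddr=193: (3,0) in TLB -> HIT
vaddr=201: (3,0) in TLB -> HIT

Answer: MISS HIT HIT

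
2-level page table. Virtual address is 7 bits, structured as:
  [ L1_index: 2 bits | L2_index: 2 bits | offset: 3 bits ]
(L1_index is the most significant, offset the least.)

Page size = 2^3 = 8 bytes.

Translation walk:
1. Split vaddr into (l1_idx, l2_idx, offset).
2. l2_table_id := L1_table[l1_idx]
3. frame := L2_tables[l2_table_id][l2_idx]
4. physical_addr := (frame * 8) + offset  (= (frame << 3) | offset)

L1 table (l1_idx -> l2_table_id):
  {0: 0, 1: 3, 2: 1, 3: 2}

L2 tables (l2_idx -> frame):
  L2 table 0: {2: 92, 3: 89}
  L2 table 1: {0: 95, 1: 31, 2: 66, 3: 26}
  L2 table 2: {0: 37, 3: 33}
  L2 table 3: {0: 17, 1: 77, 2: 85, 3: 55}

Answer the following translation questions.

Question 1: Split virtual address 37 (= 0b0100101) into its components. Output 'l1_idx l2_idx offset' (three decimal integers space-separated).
Answer: 1 0 5

Derivation:
vaddr = 37 = 0b0100101
  top 2 bits -> l1_idx = 1
  next 2 bits -> l2_idx = 0
  bottom 3 bits -> offset = 5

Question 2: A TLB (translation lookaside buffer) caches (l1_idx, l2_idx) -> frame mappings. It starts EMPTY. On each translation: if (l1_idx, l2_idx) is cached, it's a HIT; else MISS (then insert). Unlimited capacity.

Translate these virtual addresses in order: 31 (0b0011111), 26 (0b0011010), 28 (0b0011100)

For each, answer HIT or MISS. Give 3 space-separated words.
Answer: MISS HIT HIT

Derivation:
vaddr=31: (0,3) not in TLB -> MISS, insert
vaddr=26: (0,3) in TLB -> HIT
vaddr=28: (0,3) in TLB -> HIT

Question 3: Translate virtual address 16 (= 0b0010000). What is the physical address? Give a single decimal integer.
Answer: 736

Derivation:
vaddr = 16 = 0b0010000
Split: l1_idx=0, l2_idx=2, offset=0
L1[0] = 0
L2[0][2] = 92
paddr = 92 * 8 + 0 = 736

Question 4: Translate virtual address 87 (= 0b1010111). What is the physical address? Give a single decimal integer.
vaddr = 87 = 0b1010111
Split: l1_idx=2, l2_idx=2, offset=7
L1[2] = 1
L2[1][2] = 66
paddr = 66 * 8 + 7 = 535

Answer: 535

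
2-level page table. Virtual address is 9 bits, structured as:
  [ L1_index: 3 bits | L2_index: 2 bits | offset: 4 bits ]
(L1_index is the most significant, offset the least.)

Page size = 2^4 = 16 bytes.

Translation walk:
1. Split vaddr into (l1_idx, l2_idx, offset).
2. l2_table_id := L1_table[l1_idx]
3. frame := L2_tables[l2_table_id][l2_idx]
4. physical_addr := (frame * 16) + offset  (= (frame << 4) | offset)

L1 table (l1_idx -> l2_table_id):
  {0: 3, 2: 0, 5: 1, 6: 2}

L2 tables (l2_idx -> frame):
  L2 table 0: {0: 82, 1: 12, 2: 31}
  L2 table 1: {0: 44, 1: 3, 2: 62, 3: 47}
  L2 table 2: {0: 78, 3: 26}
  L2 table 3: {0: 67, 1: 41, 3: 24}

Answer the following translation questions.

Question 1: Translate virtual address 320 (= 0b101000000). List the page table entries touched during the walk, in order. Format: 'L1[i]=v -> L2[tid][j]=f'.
Answer: L1[5]=1 -> L2[1][0]=44

Derivation:
vaddr = 320 = 0b101000000
Split: l1_idx=5, l2_idx=0, offset=0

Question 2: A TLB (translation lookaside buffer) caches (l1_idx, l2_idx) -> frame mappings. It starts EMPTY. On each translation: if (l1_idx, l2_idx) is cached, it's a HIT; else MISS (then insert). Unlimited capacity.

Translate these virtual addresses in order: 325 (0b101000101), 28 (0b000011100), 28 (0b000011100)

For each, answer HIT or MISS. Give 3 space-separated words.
vaddr=325: (5,0) not in TLB -> MISS, insert
vaddr=28: (0,1) not in TLB -> MISS, insert
vaddr=28: (0,1) in TLB -> HIT

Answer: MISS MISS HIT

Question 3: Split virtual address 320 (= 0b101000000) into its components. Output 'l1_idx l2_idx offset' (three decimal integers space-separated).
vaddr = 320 = 0b101000000
  top 3 bits -> l1_idx = 5
  next 2 bits -> l2_idx = 0
  bottom 4 bits -> offset = 0

Answer: 5 0 0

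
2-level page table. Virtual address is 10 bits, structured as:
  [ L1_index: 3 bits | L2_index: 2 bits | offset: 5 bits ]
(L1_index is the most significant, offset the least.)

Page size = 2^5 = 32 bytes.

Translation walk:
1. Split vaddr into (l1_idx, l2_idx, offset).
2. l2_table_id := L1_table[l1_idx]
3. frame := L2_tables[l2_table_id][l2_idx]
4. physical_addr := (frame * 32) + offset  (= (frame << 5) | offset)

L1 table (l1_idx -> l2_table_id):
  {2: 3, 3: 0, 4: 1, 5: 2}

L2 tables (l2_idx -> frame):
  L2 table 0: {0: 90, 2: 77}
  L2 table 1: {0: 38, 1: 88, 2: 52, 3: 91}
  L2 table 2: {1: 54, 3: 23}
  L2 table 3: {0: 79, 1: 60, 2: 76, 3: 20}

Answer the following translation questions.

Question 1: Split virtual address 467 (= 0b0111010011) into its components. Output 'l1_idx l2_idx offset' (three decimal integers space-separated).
Answer: 3 2 19

Derivation:
vaddr = 467 = 0b0111010011
  top 3 bits -> l1_idx = 3
  next 2 bits -> l2_idx = 2
  bottom 5 bits -> offset = 19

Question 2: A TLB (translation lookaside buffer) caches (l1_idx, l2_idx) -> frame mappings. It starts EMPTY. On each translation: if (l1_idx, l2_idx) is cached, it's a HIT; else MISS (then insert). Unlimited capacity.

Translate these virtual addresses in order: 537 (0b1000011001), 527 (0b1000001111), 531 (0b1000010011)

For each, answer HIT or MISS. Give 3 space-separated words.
Answer: MISS HIT HIT

Derivation:
vaddr=537: (4,0) not in TLB -> MISS, insert
vaddr=527: (4,0) in TLB -> HIT
vaddr=531: (4,0) in TLB -> HIT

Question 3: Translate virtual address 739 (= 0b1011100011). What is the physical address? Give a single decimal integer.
Answer: 739

Derivation:
vaddr = 739 = 0b1011100011
Split: l1_idx=5, l2_idx=3, offset=3
L1[5] = 2
L2[2][3] = 23
paddr = 23 * 32 + 3 = 739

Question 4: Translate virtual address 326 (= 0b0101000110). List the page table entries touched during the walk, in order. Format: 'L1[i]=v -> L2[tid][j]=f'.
vaddr = 326 = 0b0101000110
Split: l1_idx=2, l2_idx=2, offset=6

Answer: L1[2]=3 -> L2[3][2]=76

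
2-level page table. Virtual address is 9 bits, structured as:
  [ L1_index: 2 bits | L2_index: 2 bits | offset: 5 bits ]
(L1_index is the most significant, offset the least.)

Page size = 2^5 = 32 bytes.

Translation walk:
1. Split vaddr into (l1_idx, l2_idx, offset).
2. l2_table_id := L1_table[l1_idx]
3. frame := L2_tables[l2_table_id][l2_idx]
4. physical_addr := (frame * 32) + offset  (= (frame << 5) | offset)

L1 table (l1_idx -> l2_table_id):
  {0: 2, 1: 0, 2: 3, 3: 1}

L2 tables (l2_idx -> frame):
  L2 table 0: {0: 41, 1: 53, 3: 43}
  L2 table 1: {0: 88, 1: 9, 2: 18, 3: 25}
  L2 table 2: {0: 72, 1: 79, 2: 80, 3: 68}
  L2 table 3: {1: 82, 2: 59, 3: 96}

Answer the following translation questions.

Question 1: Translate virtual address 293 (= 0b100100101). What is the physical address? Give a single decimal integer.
Answer: 2629

Derivation:
vaddr = 293 = 0b100100101
Split: l1_idx=2, l2_idx=1, offset=5
L1[2] = 3
L2[3][1] = 82
paddr = 82 * 32 + 5 = 2629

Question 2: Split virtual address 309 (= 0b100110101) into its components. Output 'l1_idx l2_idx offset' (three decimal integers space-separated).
Answer: 2 1 21

Derivation:
vaddr = 309 = 0b100110101
  top 2 bits -> l1_idx = 2
  next 2 bits -> l2_idx = 1
  bottom 5 bits -> offset = 21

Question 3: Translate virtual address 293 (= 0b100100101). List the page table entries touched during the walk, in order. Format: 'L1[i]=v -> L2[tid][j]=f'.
vaddr = 293 = 0b100100101
Split: l1_idx=2, l2_idx=1, offset=5

Answer: L1[2]=3 -> L2[3][1]=82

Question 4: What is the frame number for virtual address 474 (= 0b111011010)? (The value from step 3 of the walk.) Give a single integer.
Answer: 18

Derivation:
vaddr = 474: l1_idx=3, l2_idx=2
L1[3] = 1; L2[1][2] = 18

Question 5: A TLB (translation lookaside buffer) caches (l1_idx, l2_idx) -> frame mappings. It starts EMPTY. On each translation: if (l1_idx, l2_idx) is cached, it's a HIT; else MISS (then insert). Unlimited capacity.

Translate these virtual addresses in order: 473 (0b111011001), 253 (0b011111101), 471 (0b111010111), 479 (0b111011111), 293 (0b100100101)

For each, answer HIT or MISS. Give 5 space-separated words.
Answer: MISS MISS HIT HIT MISS

Derivation:
vaddr=473: (3,2) not in TLB -> MISS, insert
vaddr=253: (1,3) not in TLB -> MISS, insert
vaddr=471: (3,2) in TLB -> HIT
vaddr=479: (3,2) in TLB -> HIT
vaddr=293: (2,1) not in TLB -> MISS, insert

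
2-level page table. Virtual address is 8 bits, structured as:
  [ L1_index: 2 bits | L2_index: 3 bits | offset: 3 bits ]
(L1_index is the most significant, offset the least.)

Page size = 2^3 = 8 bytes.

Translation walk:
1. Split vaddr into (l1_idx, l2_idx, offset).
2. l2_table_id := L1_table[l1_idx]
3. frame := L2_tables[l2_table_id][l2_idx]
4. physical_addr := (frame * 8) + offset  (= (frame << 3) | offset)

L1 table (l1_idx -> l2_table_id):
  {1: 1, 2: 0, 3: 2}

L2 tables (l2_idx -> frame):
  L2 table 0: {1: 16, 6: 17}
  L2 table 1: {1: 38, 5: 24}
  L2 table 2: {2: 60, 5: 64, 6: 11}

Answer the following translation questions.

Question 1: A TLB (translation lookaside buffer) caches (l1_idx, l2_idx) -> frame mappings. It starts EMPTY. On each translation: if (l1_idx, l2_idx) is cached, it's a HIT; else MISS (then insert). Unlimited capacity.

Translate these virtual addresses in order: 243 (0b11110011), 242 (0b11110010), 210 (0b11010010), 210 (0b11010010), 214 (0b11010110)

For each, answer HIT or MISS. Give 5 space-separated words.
vaddr=243: (3,6) not in TLB -> MISS, insert
vaddr=242: (3,6) in TLB -> HIT
vaddr=210: (3,2) not in TLB -> MISS, insert
vaddr=210: (3,2) in TLB -> HIT
vaddr=214: (3,2) in TLB -> HIT

Answer: MISS HIT MISS HIT HIT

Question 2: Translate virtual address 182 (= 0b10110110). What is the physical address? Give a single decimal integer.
vaddr = 182 = 0b10110110
Split: l1_idx=2, l2_idx=6, offset=6
L1[2] = 0
L2[0][6] = 17
paddr = 17 * 8 + 6 = 142

Answer: 142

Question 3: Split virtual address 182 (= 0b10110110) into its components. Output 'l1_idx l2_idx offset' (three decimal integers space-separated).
vaddr = 182 = 0b10110110
  top 2 bits -> l1_idx = 2
  next 3 bits -> l2_idx = 6
  bottom 3 bits -> offset = 6

Answer: 2 6 6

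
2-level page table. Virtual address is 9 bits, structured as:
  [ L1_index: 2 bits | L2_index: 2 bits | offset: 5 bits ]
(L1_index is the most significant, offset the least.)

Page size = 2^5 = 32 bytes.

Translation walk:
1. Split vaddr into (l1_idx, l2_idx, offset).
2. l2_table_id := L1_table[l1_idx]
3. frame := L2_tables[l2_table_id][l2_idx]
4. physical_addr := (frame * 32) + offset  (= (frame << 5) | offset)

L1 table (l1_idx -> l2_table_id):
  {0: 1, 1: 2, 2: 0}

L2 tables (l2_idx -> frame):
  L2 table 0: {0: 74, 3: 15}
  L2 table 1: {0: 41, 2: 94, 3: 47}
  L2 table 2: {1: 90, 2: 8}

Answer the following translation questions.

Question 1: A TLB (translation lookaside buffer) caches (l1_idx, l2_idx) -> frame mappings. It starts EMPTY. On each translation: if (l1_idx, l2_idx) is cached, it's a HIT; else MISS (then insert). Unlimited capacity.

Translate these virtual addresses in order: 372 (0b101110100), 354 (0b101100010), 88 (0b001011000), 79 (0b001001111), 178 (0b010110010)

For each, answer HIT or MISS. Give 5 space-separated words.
Answer: MISS HIT MISS HIT MISS

Derivation:
vaddr=372: (2,3) not in TLB -> MISS, insert
vaddr=354: (2,3) in TLB -> HIT
vaddr=88: (0,2) not in TLB -> MISS, insert
vaddr=79: (0,2) in TLB -> HIT
vaddr=178: (1,1) not in TLB -> MISS, insert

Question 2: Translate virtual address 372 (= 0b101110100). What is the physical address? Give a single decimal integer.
vaddr = 372 = 0b101110100
Split: l1_idx=2, l2_idx=3, offset=20
L1[2] = 0
L2[0][3] = 15
paddr = 15 * 32 + 20 = 500

Answer: 500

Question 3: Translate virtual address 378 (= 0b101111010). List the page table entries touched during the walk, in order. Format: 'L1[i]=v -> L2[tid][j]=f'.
vaddr = 378 = 0b101111010
Split: l1_idx=2, l2_idx=3, offset=26

Answer: L1[2]=0 -> L2[0][3]=15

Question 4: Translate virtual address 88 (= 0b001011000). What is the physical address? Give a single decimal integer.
Answer: 3032

Derivation:
vaddr = 88 = 0b001011000
Split: l1_idx=0, l2_idx=2, offset=24
L1[0] = 1
L2[1][2] = 94
paddr = 94 * 32 + 24 = 3032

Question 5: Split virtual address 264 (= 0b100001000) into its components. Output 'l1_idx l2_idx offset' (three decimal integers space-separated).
Answer: 2 0 8

Derivation:
vaddr = 264 = 0b100001000
  top 2 bits -> l1_idx = 2
  next 2 bits -> l2_idx = 0
  bottom 5 bits -> offset = 8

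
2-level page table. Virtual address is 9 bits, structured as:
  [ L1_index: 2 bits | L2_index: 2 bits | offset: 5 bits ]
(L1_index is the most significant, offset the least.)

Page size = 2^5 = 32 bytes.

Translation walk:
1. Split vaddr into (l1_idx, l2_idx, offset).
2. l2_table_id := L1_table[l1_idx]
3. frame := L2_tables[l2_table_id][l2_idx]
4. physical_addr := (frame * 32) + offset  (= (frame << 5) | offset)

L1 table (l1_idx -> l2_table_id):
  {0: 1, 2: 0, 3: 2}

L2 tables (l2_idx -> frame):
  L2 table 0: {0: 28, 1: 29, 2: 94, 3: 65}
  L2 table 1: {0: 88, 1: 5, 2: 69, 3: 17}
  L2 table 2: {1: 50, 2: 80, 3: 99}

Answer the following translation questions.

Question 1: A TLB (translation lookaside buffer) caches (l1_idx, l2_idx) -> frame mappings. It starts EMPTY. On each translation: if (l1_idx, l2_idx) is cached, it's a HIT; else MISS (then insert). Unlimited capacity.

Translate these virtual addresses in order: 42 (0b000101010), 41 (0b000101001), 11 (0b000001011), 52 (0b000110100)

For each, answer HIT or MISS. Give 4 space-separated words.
Answer: MISS HIT MISS HIT

Derivation:
vaddr=42: (0,1) not in TLB -> MISS, insert
vaddr=41: (0,1) in TLB -> HIT
vaddr=11: (0,0) not in TLB -> MISS, insert
vaddr=52: (0,1) in TLB -> HIT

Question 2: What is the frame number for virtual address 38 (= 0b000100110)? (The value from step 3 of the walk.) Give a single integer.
vaddr = 38: l1_idx=0, l2_idx=1
L1[0] = 1; L2[1][1] = 5

Answer: 5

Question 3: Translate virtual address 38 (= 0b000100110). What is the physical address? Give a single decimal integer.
Answer: 166

Derivation:
vaddr = 38 = 0b000100110
Split: l1_idx=0, l2_idx=1, offset=6
L1[0] = 1
L2[1][1] = 5
paddr = 5 * 32 + 6 = 166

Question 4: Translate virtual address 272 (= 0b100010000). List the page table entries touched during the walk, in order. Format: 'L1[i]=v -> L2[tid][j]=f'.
vaddr = 272 = 0b100010000
Split: l1_idx=2, l2_idx=0, offset=16

Answer: L1[2]=0 -> L2[0][0]=28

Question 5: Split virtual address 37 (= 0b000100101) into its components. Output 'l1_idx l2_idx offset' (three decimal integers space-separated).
Answer: 0 1 5

Derivation:
vaddr = 37 = 0b000100101
  top 2 bits -> l1_idx = 0
  next 2 bits -> l2_idx = 1
  bottom 5 bits -> offset = 5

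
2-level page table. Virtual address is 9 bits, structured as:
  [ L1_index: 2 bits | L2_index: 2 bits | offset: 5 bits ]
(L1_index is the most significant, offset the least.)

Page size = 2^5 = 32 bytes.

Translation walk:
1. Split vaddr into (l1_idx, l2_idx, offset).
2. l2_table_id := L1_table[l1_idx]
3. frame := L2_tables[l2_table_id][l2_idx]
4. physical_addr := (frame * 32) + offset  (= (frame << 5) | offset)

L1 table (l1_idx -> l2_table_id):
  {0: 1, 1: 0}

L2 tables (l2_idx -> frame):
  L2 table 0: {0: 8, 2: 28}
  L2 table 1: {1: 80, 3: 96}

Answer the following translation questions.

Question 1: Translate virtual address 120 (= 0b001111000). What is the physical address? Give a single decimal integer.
Answer: 3096

Derivation:
vaddr = 120 = 0b001111000
Split: l1_idx=0, l2_idx=3, offset=24
L1[0] = 1
L2[1][3] = 96
paddr = 96 * 32 + 24 = 3096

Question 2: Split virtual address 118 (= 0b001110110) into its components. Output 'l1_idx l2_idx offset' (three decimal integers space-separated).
Answer: 0 3 22

Derivation:
vaddr = 118 = 0b001110110
  top 2 bits -> l1_idx = 0
  next 2 bits -> l2_idx = 3
  bottom 5 bits -> offset = 22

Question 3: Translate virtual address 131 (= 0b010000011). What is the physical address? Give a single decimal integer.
vaddr = 131 = 0b010000011
Split: l1_idx=1, l2_idx=0, offset=3
L1[1] = 0
L2[0][0] = 8
paddr = 8 * 32 + 3 = 259

Answer: 259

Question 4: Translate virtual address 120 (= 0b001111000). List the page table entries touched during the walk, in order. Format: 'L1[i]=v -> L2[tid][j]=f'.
vaddr = 120 = 0b001111000
Split: l1_idx=0, l2_idx=3, offset=24

Answer: L1[0]=1 -> L2[1][3]=96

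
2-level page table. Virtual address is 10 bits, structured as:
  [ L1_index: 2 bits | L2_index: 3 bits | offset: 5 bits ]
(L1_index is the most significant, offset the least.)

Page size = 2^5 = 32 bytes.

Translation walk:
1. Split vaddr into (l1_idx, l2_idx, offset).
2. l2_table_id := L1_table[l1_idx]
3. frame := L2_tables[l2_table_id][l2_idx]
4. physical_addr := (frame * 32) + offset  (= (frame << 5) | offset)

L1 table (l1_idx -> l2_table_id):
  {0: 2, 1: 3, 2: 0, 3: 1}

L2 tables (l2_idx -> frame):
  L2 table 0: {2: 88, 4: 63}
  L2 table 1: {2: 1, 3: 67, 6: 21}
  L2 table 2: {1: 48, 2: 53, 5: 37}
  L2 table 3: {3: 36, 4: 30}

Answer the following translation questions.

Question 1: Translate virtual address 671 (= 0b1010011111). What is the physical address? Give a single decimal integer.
Answer: 2047

Derivation:
vaddr = 671 = 0b1010011111
Split: l1_idx=2, l2_idx=4, offset=31
L1[2] = 0
L2[0][4] = 63
paddr = 63 * 32 + 31 = 2047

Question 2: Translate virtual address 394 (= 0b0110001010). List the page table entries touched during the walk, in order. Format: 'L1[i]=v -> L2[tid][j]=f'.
vaddr = 394 = 0b0110001010
Split: l1_idx=1, l2_idx=4, offset=10

Answer: L1[1]=3 -> L2[3][4]=30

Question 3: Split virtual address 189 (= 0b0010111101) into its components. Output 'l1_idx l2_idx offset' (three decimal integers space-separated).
Answer: 0 5 29

Derivation:
vaddr = 189 = 0b0010111101
  top 2 bits -> l1_idx = 0
  next 3 bits -> l2_idx = 5
  bottom 5 bits -> offset = 29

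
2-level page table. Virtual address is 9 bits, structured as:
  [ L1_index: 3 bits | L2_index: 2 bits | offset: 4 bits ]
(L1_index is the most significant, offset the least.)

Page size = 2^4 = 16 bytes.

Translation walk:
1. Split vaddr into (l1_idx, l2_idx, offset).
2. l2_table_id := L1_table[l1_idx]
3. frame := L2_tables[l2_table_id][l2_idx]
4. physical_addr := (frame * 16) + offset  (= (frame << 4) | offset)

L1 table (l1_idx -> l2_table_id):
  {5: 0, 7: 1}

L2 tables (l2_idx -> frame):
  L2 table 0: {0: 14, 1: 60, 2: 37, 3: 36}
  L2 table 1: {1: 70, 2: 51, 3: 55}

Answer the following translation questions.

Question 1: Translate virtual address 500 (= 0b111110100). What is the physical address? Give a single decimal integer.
vaddr = 500 = 0b111110100
Split: l1_idx=7, l2_idx=3, offset=4
L1[7] = 1
L2[1][3] = 55
paddr = 55 * 16 + 4 = 884

Answer: 884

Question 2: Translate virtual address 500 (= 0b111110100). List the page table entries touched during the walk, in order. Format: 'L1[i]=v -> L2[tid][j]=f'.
Answer: L1[7]=1 -> L2[1][3]=55

Derivation:
vaddr = 500 = 0b111110100
Split: l1_idx=7, l2_idx=3, offset=4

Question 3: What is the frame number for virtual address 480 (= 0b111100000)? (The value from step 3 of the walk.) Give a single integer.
Answer: 51

Derivation:
vaddr = 480: l1_idx=7, l2_idx=2
L1[7] = 1; L2[1][2] = 51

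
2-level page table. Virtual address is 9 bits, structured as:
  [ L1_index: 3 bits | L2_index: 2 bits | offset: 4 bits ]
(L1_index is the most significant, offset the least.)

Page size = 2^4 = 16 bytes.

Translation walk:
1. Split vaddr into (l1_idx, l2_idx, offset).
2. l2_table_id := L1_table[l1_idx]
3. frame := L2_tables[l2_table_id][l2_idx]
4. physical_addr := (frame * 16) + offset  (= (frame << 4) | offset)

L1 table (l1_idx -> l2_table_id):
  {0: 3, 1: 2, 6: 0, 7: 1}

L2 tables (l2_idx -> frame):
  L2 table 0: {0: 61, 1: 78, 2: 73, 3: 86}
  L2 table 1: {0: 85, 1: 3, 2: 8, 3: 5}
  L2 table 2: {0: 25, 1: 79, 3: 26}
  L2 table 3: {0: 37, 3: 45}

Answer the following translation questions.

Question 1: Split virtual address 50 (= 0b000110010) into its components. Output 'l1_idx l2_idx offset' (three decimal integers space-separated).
vaddr = 50 = 0b000110010
  top 3 bits -> l1_idx = 0
  next 2 bits -> l2_idx = 3
  bottom 4 bits -> offset = 2

Answer: 0 3 2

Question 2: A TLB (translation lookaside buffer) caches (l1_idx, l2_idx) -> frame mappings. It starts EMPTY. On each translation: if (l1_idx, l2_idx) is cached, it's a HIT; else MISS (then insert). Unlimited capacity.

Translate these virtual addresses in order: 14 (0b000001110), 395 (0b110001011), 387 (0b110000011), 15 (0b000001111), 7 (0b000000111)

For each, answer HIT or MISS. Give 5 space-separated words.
Answer: MISS MISS HIT HIT HIT

Derivation:
vaddr=14: (0,0) not in TLB -> MISS, insert
vaddr=395: (6,0) not in TLB -> MISS, insert
vaddr=387: (6,0) in TLB -> HIT
vaddr=15: (0,0) in TLB -> HIT
vaddr=7: (0,0) in TLB -> HIT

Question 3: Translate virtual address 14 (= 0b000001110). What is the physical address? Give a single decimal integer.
vaddr = 14 = 0b000001110
Split: l1_idx=0, l2_idx=0, offset=14
L1[0] = 3
L2[3][0] = 37
paddr = 37 * 16 + 14 = 606

Answer: 606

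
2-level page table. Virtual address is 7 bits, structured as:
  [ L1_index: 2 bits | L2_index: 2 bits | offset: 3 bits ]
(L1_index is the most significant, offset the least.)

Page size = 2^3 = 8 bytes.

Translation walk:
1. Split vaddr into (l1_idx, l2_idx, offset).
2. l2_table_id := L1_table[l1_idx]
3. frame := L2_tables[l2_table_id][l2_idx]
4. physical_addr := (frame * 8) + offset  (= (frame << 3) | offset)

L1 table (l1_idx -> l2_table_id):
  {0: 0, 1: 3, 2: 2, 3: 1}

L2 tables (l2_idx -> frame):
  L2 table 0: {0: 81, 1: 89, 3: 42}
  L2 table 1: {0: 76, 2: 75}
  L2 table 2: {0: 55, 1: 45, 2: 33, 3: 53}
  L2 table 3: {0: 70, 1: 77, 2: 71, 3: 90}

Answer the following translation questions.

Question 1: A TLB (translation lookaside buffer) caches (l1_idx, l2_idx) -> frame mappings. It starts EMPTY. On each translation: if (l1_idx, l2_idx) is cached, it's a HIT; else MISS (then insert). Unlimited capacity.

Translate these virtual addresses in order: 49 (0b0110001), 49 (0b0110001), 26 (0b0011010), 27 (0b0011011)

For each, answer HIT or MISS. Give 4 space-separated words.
Answer: MISS HIT MISS HIT

Derivation:
vaddr=49: (1,2) not in TLB -> MISS, insert
vaddr=49: (1,2) in TLB -> HIT
vaddr=26: (0,3) not in TLB -> MISS, insert
vaddr=27: (0,3) in TLB -> HIT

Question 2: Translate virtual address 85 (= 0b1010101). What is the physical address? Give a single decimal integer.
Answer: 269

Derivation:
vaddr = 85 = 0b1010101
Split: l1_idx=2, l2_idx=2, offset=5
L1[2] = 2
L2[2][2] = 33
paddr = 33 * 8 + 5 = 269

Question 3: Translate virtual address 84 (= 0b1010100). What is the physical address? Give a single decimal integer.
vaddr = 84 = 0b1010100
Split: l1_idx=2, l2_idx=2, offset=4
L1[2] = 2
L2[2][2] = 33
paddr = 33 * 8 + 4 = 268

Answer: 268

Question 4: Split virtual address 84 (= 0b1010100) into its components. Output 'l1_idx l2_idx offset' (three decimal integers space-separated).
vaddr = 84 = 0b1010100
  top 2 bits -> l1_idx = 2
  next 2 bits -> l2_idx = 2
  bottom 3 bits -> offset = 4

Answer: 2 2 4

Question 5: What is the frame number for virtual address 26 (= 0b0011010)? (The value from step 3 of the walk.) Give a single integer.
Answer: 42

Derivation:
vaddr = 26: l1_idx=0, l2_idx=3
L1[0] = 0; L2[0][3] = 42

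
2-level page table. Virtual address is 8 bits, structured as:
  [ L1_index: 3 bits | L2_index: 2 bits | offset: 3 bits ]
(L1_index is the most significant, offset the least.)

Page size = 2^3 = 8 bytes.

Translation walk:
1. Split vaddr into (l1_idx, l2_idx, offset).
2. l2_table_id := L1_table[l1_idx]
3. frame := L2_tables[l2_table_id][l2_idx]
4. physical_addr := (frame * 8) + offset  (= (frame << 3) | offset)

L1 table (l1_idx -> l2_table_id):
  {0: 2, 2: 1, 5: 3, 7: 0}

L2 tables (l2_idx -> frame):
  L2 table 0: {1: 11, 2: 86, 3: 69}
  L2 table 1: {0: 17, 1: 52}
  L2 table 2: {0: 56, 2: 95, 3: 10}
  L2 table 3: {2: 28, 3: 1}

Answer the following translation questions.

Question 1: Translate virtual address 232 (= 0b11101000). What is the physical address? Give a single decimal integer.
vaddr = 232 = 0b11101000
Split: l1_idx=7, l2_idx=1, offset=0
L1[7] = 0
L2[0][1] = 11
paddr = 11 * 8 + 0 = 88

Answer: 88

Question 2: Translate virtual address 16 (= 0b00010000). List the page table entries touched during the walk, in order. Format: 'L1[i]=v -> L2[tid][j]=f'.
vaddr = 16 = 0b00010000
Split: l1_idx=0, l2_idx=2, offset=0

Answer: L1[0]=2 -> L2[2][2]=95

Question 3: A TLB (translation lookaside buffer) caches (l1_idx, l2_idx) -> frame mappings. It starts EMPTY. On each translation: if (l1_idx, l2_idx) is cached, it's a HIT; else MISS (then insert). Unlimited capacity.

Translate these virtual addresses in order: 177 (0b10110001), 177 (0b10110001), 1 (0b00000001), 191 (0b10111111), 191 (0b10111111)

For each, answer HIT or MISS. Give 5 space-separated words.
Answer: MISS HIT MISS MISS HIT

Derivation:
vaddr=177: (5,2) not in TLB -> MISS, insert
vaddr=177: (5,2) in TLB -> HIT
vaddr=1: (0,0) not in TLB -> MISS, insert
vaddr=191: (5,3) not in TLB -> MISS, insert
vaddr=191: (5,3) in TLB -> HIT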